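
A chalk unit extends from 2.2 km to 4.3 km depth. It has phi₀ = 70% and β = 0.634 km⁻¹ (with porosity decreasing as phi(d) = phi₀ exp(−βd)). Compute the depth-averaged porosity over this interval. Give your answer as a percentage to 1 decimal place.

9.6%

⟨phi⟩ = (1/(d₂−d₁)) ∫ phi₀ e^(−βd) dd = phi₀·(e^(−β·d₁) − e^(−β·d₂)) / (β·(d₂−d₁))
e^(−0.634×2.2) = 0.2479; e^(−0.634×4.3) = 0.0655
⟨phi⟩ = 0.7 × (0.2479 − 0.0655) / (0.634 × 2.1) = 0.7 × 0.1370 = 0.0959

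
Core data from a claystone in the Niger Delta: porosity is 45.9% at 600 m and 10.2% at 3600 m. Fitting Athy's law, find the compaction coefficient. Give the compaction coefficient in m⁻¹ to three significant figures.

Working in km (1 km = 1000 m; k in km⁻¹ = k in m⁻¹ × 1000):
Athy: φ(d) = φ₀ e^(−kd) ⇒ φ₁/φ₂ = e^{k(d₂−d₁)} ⇒ k = ln(φ₁/φ₂)/(d₂−d₁)
k = ln(0.459/0.102) / (3.6 − 0.6) = ln(4.5) / 3 = 1.5041 / 3 = 0.5014 km⁻¹

0.000501 m⁻¹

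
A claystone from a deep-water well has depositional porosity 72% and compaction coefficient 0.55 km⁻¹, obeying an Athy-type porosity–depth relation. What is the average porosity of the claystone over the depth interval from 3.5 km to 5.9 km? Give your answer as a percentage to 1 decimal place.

5.8%

⟨φ⟩ = (1/(z₂−z₁)) ∫ φ₀ e^(−βz) dz = φ₀·(e^(−β·z₁) − e^(−β·z₂)) / (β·(z₂−z₁))
e^(−0.55×3.5) = 0.1459; e^(−0.55×5.9) = 0.0390
⟨φ⟩ = 0.72 × (0.1459 − 0.0390) / (0.55 × 2.4) = 0.72 × 0.0810 = 0.0583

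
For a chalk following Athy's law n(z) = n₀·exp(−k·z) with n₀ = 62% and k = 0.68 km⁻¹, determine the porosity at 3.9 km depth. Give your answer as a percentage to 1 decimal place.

4.4%

n = n₀·exp(−k·z) = 0.62 × exp(−0.68 × 3.9) = 0.62 × exp(−2.652)
  = 0.62 × 0.0705 = 0.0437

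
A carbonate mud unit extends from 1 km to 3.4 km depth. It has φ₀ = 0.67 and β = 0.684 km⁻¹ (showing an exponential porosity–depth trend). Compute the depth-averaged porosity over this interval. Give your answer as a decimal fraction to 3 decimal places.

0.166

⟨φ⟩ = (1/(Z₂−Z₁)) ∫ φ₀ e^(−βZ) dZ = φ₀·(e^(−β·Z₁) − e^(−β·Z₂)) / (β·(Z₂−Z₁))
e^(−0.684×1) = 0.5046; e^(−0.684×3.4) = 0.0977
⟨φ⟩ = 0.67 × (0.5046 − 0.0977) / (0.684 × 2.4) = 0.67 × 0.2478 = 0.1661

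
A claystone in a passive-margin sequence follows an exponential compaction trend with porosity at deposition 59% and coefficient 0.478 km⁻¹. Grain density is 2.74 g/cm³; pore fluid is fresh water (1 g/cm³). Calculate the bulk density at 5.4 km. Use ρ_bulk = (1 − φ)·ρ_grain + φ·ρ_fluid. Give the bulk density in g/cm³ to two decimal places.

Porosity at depth: phi = 0.59·exp(−0.478×5.4) = 0.59×0.0757 = 0.0447
Bulk density: ρ_b = (1−phi)ρ_g + phi·ρ_f = 0.9553×2.74 + 0.0447×1
       = 2.618 + 0.045 = 2.662 g/cm³

2.66 g/cm³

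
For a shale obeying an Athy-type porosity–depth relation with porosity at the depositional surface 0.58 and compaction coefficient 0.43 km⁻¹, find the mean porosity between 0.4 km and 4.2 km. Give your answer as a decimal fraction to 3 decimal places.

0.241

⟨φ⟩ = (1/(z₂−z₁)) ∫ φ₀ e^(−βz) dz = φ₀·(e^(−β·z₁) − e^(−β·z₂)) / (β·(z₂−z₁))
e^(−0.43×0.4) = 0.8420; e^(−0.43×4.2) = 0.1643
⟨φ⟩ = 0.58 × (0.8420 − 0.1643) / (0.43 × 3.8) = 0.58 × 0.4147 = 0.2405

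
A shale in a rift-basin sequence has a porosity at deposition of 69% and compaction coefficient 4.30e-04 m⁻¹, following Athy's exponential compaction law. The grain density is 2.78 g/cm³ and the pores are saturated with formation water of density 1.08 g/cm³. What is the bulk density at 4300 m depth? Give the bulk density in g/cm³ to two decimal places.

2.60 g/cm³

Working in km (1 km = 1000 m; c in km⁻¹ = c in m⁻¹ × 1000):
Porosity at depth: n = 0.69·exp(−0.43×4.3) = 0.69×0.1574 = 0.1086
Bulk density: ρ_b = (1−n)ρ_g + n·ρ_f = 0.8914×2.78 + 0.1086×1.08
       = 2.478 + 0.117 = 2.595 g/cm³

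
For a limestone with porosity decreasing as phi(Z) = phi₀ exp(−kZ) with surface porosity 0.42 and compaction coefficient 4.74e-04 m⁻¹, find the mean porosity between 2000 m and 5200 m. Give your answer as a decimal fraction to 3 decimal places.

Working in km (1 km = 1000 m; k in km⁻¹ = k in m⁻¹ × 1000):
⟨phi⟩ = (1/(Z₂−Z₁)) ∫ phi₀ e^(−kZ) dZ = phi₀·(e^(−k·Z₁) − e^(−k·Z₂)) / (k·(Z₂−Z₁))
e^(−0.474×2) = 0.3875; e^(−0.474×5.2) = 0.0850
⟨phi⟩ = 0.42 × (0.3875 − 0.0850) / (0.474 × 3.2) = 0.42 × 0.1994 = 0.0838

0.084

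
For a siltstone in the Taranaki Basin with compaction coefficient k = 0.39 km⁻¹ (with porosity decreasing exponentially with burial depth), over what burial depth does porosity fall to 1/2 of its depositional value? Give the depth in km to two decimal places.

phi/phi₀ = 1/2 ⇒ exp(−k·d) = 1/2 ⇒ d = ln(2) / k
d = 0.6931 / 0.39 = 1.777 km

1.78 km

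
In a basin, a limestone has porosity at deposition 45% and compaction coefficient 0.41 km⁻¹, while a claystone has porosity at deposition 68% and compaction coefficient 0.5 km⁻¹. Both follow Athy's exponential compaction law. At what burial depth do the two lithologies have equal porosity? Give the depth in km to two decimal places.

Set phi₀ₐ e^(−cₐz) = phi₀ᵦ e^(−cᵦz) ⇒ ln(phi₀ₐ/phi₀ᵦ) = (cₐ − cᵦ)·z
z = ln(0.45/0.68) / (0.41 − 0.5) = -0.4128 / -0.09 = 4.587 km

4.59 km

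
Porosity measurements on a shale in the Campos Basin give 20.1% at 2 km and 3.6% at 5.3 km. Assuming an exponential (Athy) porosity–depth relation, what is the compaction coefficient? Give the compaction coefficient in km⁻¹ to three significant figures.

0.521 km⁻¹

Athy: n(z) = n₀ e^(−kz) ⇒ n₁/n₂ = e^{k(z₂−z₁)} ⇒ k = ln(n₁/n₂)/(z₂−z₁)
k = ln(0.201/0.036) / (5.3 − 2) = ln(5.583) / 3.3 = 1.7198 / 3.3 = 0.5211 km⁻¹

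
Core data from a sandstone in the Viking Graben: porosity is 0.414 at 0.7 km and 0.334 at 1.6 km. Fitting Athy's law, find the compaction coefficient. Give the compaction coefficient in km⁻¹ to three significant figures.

Athy: phi(Z) = phi₀ e^(−βZ) ⇒ phi₁/phi₂ = e^{β(Z₂−Z₁)} ⇒ β = ln(phi₁/phi₂)/(Z₂−Z₁)
β = ln(0.414/0.334) / (1.6 − 0.7) = ln(1.24) / 0.9 = 0.2147 / 0.9 = 0.2386 km⁻¹

0.239 km⁻¹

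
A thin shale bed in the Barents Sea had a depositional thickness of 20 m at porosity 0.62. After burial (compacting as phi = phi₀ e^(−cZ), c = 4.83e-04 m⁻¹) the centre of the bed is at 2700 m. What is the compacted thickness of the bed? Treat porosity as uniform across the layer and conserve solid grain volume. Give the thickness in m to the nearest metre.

Working in km (1 km = 1000 m; c in km⁻¹ = c in m⁻¹ × 1000):
Porosity at 2.7 km: phi = 0.62·exp(−0.483×2.7) = 0.1683
Solid-volume conservation: h(1−phi) = h₀(1−phi₀) ⇒ h = h₀·(1−phi₀)/(1−phi)
h = 0.02 × (1 − 0.62)/(1 − 0.1683) = 0.02 × 0.4569 = 0.0091 km

9 m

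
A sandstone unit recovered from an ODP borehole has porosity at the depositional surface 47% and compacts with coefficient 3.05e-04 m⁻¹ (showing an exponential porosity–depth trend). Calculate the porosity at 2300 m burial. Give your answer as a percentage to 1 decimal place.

Working in km (1 km = 1000 m; k in km⁻¹ = k in m⁻¹ × 1000):
φ = φ₀·exp(−k·z) = 0.47 × exp(−0.305 × 2.3) = 0.47 × exp(−0.7015)
  = 0.47 × 0.4958 = 0.2330

23.3%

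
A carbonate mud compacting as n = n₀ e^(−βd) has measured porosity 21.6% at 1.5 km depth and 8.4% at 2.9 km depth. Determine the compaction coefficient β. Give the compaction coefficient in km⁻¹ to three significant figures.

Athy: n(d) = n₀ e^(−βd) ⇒ n₁/n₂ = e^{β(d₂−d₁)} ⇒ β = ln(n₁/n₂)/(d₂−d₁)
β = ln(0.216/0.084) / (2.9 − 1.5) = ln(2.571) / 1.4 = 0.9445 / 1.4 = 0.6746 km⁻¹

0.675 km⁻¹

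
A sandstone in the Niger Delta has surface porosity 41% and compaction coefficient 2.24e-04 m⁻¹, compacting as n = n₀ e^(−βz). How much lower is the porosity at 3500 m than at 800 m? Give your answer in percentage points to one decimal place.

Working in km (1 km = 1000 m; β in km⁻¹ = β in m⁻¹ × 1000):
n(0.8) = 0.41·e^(−0.224×0.8) = 0.3427
n(3.5) = 0.41·e^(−0.224×3.5) = 0.1872
Δn = 0.3427 − 0.1872 = 0.1555

15.6 percentage points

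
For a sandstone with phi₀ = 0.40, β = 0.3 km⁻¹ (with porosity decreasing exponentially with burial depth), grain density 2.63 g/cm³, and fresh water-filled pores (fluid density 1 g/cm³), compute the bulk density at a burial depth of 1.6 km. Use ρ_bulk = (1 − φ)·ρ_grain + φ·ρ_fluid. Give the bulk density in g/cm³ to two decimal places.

2.23 g/cm³

Porosity at depth: phi = 0.4·exp(−0.3×1.6) = 0.4×0.6188 = 0.2475
Bulk density: ρ_b = (1−phi)ρ_g + phi·ρ_f = 0.7525×2.63 + 0.2475×1
       = 1.979 + 0.248 = 2.227 g/cm³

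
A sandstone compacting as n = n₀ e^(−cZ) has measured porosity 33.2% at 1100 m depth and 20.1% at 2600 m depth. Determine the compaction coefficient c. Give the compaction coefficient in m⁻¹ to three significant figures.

Working in km (1 km = 1000 m; c in km⁻¹ = c in m⁻¹ × 1000):
Athy: n(Z) = n₀ e^(−cZ) ⇒ n₁/n₂ = e^{c(Z₂−Z₁)} ⇒ c = ln(n₁/n₂)/(Z₂−Z₁)
c = ln(0.332/0.201) / (2.6 − 1.1) = ln(1.652) / 1.5 = 0.5018 / 1.5 = 0.3346 km⁻¹

0.000335 m⁻¹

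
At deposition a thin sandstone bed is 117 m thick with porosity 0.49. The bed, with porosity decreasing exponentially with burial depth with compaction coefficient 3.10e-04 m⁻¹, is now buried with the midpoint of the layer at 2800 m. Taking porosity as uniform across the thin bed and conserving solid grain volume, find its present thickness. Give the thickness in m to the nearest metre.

75 m

Working in km (1 km = 1000 m; k in km⁻¹ = k in m⁻¹ × 1000):
Porosity at 2.8 km: phi = 0.49·exp(−0.31×2.8) = 0.2057
Solid-volume conservation: h(1−phi) = h₀(1−phi₀) ⇒ h = h₀·(1−phi₀)/(1−phi)
h = 0.117 × (1 − 0.49)/(1 − 0.2057) = 0.117 × 0.6421 = 0.0751 km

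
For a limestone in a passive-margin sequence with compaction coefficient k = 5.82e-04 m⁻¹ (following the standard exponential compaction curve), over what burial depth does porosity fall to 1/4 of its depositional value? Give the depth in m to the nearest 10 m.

2380 m

Working in km (1 km = 1000 m; k in km⁻¹ = k in m⁻¹ × 1000):
n/n₀ = 1/4 ⇒ exp(−k·d) = 1/4 ⇒ d = ln(4) / k
d = 1.3863 / 0.582 = 2.382 km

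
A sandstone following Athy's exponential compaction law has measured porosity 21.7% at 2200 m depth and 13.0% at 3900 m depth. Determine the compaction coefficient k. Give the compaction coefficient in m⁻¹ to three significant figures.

0.000301 m⁻¹

Working in km (1 km = 1000 m; k in km⁻¹ = k in m⁻¹ × 1000):
Athy: n(z) = n₀ e^(−kz) ⇒ n₁/n₂ = e^{k(z₂−z₁)} ⇒ k = ln(n₁/n₂)/(z₂−z₁)
k = ln(0.217/0.13) / (3.9 − 2.2) = ln(1.669) / 1.7 = 0.5124 / 1.7 = 0.3014 km⁻¹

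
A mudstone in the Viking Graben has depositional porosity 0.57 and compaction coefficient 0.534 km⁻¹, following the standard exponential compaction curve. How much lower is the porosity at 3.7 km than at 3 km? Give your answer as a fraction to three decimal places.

phi(3) = 0.57·e^(−0.534×3) = 0.1149
phi(3.7) = 0.57·e^(−0.534×3.7) = 0.0790
Δphi = 0.1149 − 0.0790 = 0.0358

0.036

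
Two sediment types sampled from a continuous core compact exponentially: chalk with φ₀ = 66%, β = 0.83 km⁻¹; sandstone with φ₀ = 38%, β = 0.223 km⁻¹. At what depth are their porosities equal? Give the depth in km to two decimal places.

0.91 km

Set φ₀ₐ e^(−βₐd) = φ₀ᵦ e^(−βᵦd) ⇒ ln(φ₀ₐ/φ₀ᵦ) = (βₐ − βᵦ)·d
d = ln(0.66/0.38) / (0.83 − 0.223) = 0.5521 / 0.607 = 0.910 km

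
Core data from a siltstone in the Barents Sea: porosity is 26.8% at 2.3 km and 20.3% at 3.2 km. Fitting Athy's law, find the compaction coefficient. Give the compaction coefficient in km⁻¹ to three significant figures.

0.309 km⁻¹

Athy: n(Z) = n₀ e^(−kZ) ⇒ n₁/n₂ = e^{k(Z₂−Z₁)} ⇒ k = ln(n₁/n₂)/(Z₂−Z₁)
k = ln(0.268/0.203) / (3.2 − 2.3) = ln(1.32) / 0.9 = 0.2778 / 0.9 = 0.3086 km⁻¹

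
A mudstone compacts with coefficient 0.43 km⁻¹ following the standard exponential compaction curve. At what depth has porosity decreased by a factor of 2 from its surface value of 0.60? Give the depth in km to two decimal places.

1.61 km

n/n₀ = 1/2 ⇒ exp(−c·z) = 1/2 ⇒ z = ln(2) / c
z = 0.6931 / 0.43 = 1.612 km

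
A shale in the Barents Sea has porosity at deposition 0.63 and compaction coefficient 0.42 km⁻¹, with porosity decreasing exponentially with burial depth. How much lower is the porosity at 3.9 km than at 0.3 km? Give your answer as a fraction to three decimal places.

0.433

φ(0.3) = 0.63·e^(−0.42×0.3) = 0.5554
φ(3.9) = 0.63·e^(−0.42×3.9) = 0.1225
Δφ = 0.5554 − 0.1225 = 0.4330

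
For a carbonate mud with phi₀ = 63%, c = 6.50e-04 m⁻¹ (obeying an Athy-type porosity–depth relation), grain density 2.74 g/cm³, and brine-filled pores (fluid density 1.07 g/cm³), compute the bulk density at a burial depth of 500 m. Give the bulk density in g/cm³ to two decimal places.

1.98 g/cm³

Working in km (1 km = 1000 m; c in km⁻¹ = c in m⁻¹ × 1000):
Porosity at depth: phi = 0.63·exp(−0.65×0.5) = 0.63×0.7225 = 0.4552
Bulk density: ρ_b = (1−phi)ρ_g + phi·ρ_f = 0.5448×2.74 + 0.4552×1.07
       = 1.493 + 0.487 = 1.980 g/cm³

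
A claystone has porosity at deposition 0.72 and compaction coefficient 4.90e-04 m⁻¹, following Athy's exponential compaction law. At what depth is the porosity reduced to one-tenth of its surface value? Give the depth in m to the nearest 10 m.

4700 m

Working in km (1 km = 1000 m; β in km⁻¹ = β in m⁻¹ × 1000):
φ/φ₀ = 1/10 ⇒ exp(−β·d) = 1/10 ⇒ d = ln(10) / β
d = 2.3026 / 0.49 = 4.699 km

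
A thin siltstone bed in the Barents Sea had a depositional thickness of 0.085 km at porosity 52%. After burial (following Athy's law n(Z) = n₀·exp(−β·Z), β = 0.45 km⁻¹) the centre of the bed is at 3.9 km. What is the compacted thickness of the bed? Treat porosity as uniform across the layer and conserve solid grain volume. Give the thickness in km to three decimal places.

0.045 km

Porosity at 3.9 km: n = 0.52·exp(−0.45×3.9) = 0.0899
Solid-volume conservation: h(1−n) = h₀(1−n₀) ⇒ h = h₀·(1−n₀)/(1−n)
h = 0.085 × (1 − 0.52)/(1 − 0.0899) = 0.085 × 0.5274 = 0.0448 km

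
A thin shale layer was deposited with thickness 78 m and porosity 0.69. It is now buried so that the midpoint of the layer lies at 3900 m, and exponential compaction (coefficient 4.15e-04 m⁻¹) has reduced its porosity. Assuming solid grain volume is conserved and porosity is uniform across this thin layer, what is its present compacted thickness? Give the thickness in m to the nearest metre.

28 m

Working in km (1 km = 1000 m; k in km⁻¹ = k in m⁻¹ × 1000):
Porosity at 3.9 km: phi = 0.69·exp(−0.415×3.9) = 0.1368
Solid-volume conservation: h(1−phi) = h₀(1−phi₀) ⇒ h = h₀·(1−phi₀)/(1−phi)
h = 0.078 × (1 − 0.69)/(1 − 0.1368) = 0.078 × 0.3591 = 0.0280 km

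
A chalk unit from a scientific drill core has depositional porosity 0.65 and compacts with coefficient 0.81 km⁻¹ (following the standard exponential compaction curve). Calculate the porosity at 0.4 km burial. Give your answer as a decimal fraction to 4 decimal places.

0.4701

n = n₀·exp(−β·d) = 0.65 × exp(−0.81 × 0.4) = 0.65 × exp(−0.324)
  = 0.65 × 0.7233 = 0.4701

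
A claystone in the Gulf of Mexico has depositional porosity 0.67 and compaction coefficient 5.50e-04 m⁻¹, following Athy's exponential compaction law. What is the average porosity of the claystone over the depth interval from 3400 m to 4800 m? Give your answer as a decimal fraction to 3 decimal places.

Working in km (1 km = 1000 m; k in km⁻¹ = k in m⁻¹ × 1000):
⟨n⟩ = (1/(d₂−d₁)) ∫ n₀ e^(−kd) dd = n₀·(e^(−k·d₁) − e^(−k·d₂)) / (k·(d₂−d₁))
e^(−0.55×3.4) = 0.1541; e^(−0.55×4.8) = 0.0714
⟨n⟩ = 0.67 × (0.1541 − 0.0714) / (0.55 × 1.4) = 0.67 × 0.1075 = 0.0720

0.072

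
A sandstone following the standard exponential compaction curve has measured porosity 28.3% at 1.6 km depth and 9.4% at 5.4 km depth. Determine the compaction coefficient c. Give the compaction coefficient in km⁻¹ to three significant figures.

0.290 km⁻¹

Athy: phi(Z) = phi₀ e^(−cZ) ⇒ phi₁/phi₂ = e^{c(Z₂−Z₁)} ⇒ c = ln(phi₁/phi₂)/(Z₂−Z₁)
c = ln(0.283/0.094) / (5.4 − 1.6) = ln(3.011) / 3.8 = 1.1022 / 3.8 = 0.29 km⁻¹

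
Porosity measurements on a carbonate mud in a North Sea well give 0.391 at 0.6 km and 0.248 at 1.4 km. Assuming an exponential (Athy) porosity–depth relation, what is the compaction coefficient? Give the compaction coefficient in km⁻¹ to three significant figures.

Athy: phi(z) = phi₀ e^(−cz) ⇒ phi₁/phi₂ = e^{c(z₂−z₁)} ⇒ c = ln(phi₁/phi₂)/(z₂−z₁)
c = ln(0.391/0.248) / (1.4 − 0.6) = ln(1.577) / 0.8 = 0.4553 / 0.8 = 0.5691 km⁻¹

0.569 km⁻¹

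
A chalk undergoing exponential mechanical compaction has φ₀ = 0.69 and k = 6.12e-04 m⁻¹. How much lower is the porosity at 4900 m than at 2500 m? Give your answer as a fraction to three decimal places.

Working in km (1 km = 1000 m; k in km⁻¹ = k in m⁻¹ × 1000):
φ(2.5) = 0.69·e^(−0.612×2.5) = 0.1494
φ(4.9) = 0.69·e^(−0.612×4.9) = 0.0344
Δφ = 0.1494 − 0.0344 = 0.1150

0.115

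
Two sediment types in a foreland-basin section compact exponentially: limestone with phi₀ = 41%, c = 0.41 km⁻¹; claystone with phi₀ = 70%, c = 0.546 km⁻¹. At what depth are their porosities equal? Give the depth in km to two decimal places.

Set phi₀ₐ e^(−cₐZ) = phi₀ᵦ e^(−cᵦZ) ⇒ ln(phi₀ₐ/phi₀ᵦ) = (cₐ − cᵦ)·Z
Z = ln(0.41/0.7) / (0.41 − 0.546) = -0.5349 / -0.136 = 3.933 km

3.93 km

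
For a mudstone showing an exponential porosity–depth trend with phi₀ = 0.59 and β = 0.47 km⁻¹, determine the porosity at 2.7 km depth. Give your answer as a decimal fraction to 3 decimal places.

phi = phi₀·exp(−β·z) = 0.59 × exp(−0.47 × 2.7) = 0.59 × exp(−1.269)
  = 0.59 × 0.2811 = 0.1659

0.166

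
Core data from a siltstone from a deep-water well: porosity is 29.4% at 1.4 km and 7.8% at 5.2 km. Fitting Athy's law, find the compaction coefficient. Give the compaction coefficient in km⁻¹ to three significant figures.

Athy: n(z) = n₀ e^(−cz) ⇒ n₁/n₂ = e^{c(z₂−z₁)} ⇒ c = ln(n₁/n₂)/(z₂−z₁)
c = ln(0.294/0.078) / (5.2 − 1.4) = ln(3.769) / 3.8 = 1.3269 / 3.8 = 0.3492 km⁻¹

0.349 km⁻¹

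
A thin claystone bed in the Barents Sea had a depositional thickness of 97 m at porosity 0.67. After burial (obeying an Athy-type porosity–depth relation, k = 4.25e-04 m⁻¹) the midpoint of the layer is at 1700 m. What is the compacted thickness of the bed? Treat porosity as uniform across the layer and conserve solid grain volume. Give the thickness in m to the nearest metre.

47 m

Working in km (1 km = 1000 m; k in km⁻¹ = k in m⁻¹ × 1000):
Porosity at 1.7 km: n = 0.67·exp(−0.425×1.7) = 0.3253
Solid-volume conservation: h(1−n) = h₀(1−n₀) ⇒ h = h₀·(1−n₀)/(1−n)
h = 0.097 × (1 − 0.67)/(1 − 0.3253) = 0.097 × 0.4891 = 0.0474 km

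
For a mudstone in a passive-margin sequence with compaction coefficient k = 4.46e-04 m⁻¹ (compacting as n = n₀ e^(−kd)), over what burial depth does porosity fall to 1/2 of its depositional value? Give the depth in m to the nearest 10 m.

1550 m

Working in km (1 km = 1000 m; k in km⁻¹ = k in m⁻¹ × 1000):
n/n₀ = 1/2 ⇒ exp(−k·d) = 1/2 ⇒ d = ln(2) / k
d = 0.6931 / 0.446 = 1.554 km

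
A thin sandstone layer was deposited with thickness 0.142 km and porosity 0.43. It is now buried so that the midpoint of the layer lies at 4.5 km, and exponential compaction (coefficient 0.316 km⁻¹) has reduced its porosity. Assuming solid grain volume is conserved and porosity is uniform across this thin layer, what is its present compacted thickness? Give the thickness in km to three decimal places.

0.090 km

Porosity at 4.5 km: phi = 0.43·exp(−0.316×4.5) = 0.1037
Solid-volume conservation: h(1−phi) = h₀(1−phi₀) ⇒ h = h₀·(1−phi₀)/(1−phi)
h = 0.142 × (1 − 0.43)/(1 − 0.1037) = 0.142 × 0.6360 = 0.0903 km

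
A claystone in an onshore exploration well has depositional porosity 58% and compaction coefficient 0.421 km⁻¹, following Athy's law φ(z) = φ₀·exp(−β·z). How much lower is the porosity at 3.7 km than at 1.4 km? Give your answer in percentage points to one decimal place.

20.0 percentage points

φ(1.4) = 0.58·e^(−0.421×1.4) = 0.3217
φ(3.7) = 0.58·e^(−0.421×3.7) = 0.1222
Δφ = 0.3217 − 0.1222 = 0.1995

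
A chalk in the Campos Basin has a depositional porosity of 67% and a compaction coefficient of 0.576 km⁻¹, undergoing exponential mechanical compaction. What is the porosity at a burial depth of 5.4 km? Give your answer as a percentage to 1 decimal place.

3.0%

φ = φ₀·exp(−c·d) = 0.67 × exp(−0.576 × 5.4) = 0.67 × exp(−3.11)
  = 0.67 × 0.0446 = 0.0299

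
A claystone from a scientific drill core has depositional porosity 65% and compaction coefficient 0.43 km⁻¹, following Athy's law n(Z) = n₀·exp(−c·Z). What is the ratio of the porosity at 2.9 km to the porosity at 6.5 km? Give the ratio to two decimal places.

4.70

n(Z₁)/n(Z₂) = e^(−c·Z₁)/e^(−c·Z₂) = e^{c(Z₂−Z₁)}
= exp(0.43 × 3.6) = exp(1.548) = 4.7021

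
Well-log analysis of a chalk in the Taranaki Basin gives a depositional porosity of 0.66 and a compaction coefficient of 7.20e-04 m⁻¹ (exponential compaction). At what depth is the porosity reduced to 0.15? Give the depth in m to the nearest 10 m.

Working in km (1 km = 1000 m; k in km⁻¹ = k in m⁻¹ × 1000):
Invert Athy's law: Z = ln(φ₀/φ) / k
Z = ln(0.66/0.15) / 0.72 = ln(4.4) / 0.72 = 1.4816 / 0.72 = 2.058 km

2060 m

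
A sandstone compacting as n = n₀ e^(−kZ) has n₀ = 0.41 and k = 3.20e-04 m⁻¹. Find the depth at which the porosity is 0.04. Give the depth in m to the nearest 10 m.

Working in km (1 km = 1000 m; k in km⁻¹ = k in m⁻¹ × 1000):
Invert Athy's law: Z = ln(n₀/n) / k
Z = ln(0.41/0.04) / 0.32 = ln(10.25) / 0.32 = 2.3273 / 0.32 = 7.273 km

7270 m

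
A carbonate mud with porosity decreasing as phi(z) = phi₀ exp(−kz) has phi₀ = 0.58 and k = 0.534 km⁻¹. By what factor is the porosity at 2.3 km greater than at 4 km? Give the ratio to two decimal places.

phi(z₁)/phi(z₂) = e^(−k·z₁)/e^(−k·z₂) = e^{k(z₂−z₁)}
= exp(0.534 × 1.7) = exp(0.9078) = 2.4789

2.48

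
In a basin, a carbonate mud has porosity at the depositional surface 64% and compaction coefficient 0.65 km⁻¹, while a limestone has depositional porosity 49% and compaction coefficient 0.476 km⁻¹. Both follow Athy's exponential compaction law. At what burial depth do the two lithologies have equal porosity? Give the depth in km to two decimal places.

Set n₀ₐ e^(−βₐZ) = n₀ᵦ e^(−βᵦZ) ⇒ ln(n₀ₐ/n₀ᵦ) = (βₐ − βᵦ)·Z
Z = ln(0.64/0.49) / (0.65 − 0.476) = 0.2671 / 0.174 = 1.535 km

1.53 km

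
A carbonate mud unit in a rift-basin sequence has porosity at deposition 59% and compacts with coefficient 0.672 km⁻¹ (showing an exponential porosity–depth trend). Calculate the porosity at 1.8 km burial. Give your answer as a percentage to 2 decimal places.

φ = φ₀·exp(−β·Z) = 0.59 × exp(−0.672 × 1.8) = 0.59 × exp(−1.21)
  = 0.59 × 0.2983 = 0.1760

17.60%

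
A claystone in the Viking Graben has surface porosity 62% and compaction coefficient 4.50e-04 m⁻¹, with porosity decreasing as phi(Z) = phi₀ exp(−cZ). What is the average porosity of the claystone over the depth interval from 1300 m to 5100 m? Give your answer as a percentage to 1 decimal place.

Working in km (1 km = 1000 m; c in km⁻¹ = c in m⁻¹ × 1000):
⟨phi⟩ = (1/(Z₂−Z₁)) ∫ phi₀ e^(−cZ) dZ = phi₀·(e^(−c·Z₁) − e^(−c·Z₂)) / (c·(Z₂−Z₁))
e^(−0.45×1.3) = 0.5571; e^(−0.45×5.1) = 0.1008
⟨phi⟩ = 0.62 × (0.5571 − 0.1008) / (0.45 × 3.8) = 0.62 × 0.2669 = 0.1655

16.5%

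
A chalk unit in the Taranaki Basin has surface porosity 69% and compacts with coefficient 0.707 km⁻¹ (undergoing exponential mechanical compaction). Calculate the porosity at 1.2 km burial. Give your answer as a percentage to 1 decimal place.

n = n₀·exp(−k·Z) = 0.69 × exp(−0.707 × 1.2) = 0.69 × exp(−0.8484)
  = 0.69 × 0.4281 = 0.2954

29.5%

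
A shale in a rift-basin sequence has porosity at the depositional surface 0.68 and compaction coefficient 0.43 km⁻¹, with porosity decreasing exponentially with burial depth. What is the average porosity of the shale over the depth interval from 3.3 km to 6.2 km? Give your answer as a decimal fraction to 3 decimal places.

⟨n⟩ = (1/(z₂−z₁)) ∫ n₀ e^(−βz) dz = n₀·(e^(−β·z₁) − e^(−β·z₂)) / (β·(z₂−z₁))
e^(−0.43×3.3) = 0.2420; e^(−0.43×6.2) = 0.0695
⟨n⟩ = 0.68 × (0.2420 − 0.0695) / (0.43 × 2.9) = 0.68 × 0.1383 = 0.0940

0.094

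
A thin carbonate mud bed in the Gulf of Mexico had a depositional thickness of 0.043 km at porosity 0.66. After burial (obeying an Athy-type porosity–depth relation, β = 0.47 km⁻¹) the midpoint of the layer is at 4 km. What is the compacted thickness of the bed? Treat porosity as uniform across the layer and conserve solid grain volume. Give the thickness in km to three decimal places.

Porosity at 4 km: n = 0.66·exp(−0.47×4) = 0.1007
Solid-volume conservation: h(1−n) = h₀(1−n₀) ⇒ h = h₀·(1−n₀)/(1−n)
h = 0.043 × (1 − 0.66)/(1 − 0.1007) = 0.043 × 0.3781 = 0.0163 km

0.016 km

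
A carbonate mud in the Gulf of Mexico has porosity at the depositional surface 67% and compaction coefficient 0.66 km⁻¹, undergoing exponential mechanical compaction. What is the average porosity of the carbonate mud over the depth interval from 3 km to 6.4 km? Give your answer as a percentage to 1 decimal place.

⟨phi⟩ = (1/(d₂−d₁)) ∫ phi₀ e^(−cd) dd = phi₀·(e^(−c·d₁) − e^(−c·d₂)) / (c·(d₂−d₁))
e^(−0.66×3) = 0.1381; e^(−0.66×6.4) = 0.0146
⟨phi⟩ = 0.67 × (0.1381 − 0.0146) / (0.66 × 3.4) = 0.67 × 0.0550 = 0.0369

3.7%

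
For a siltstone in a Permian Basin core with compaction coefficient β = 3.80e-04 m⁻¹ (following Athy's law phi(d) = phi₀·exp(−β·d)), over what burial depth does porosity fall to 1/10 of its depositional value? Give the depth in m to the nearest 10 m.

Working in km (1 km = 1000 m; β in km⁻¹ = β in m⁻¹ × 1000):
phi/phi₀ = 1/10 ⇒ exp(−β·d) = 1/10 ⇒ d = ln(10) / β
d = 2.3026 / 0.38 = 6.059 km

6060 m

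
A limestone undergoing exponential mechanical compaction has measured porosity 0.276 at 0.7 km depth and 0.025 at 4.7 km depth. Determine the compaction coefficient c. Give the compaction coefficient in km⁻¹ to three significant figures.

0.600 km⁻¹

Athy: n(Z) = n₀ e^(−cZ) ⇒ n₁/n₂ = e^{c(Z₂−Z₁)} ⇒ c = ln(n₁/n₂)/(Z₂−Z₁)
c = ln(0.276/0.025) / (4.7 − 0.7) = ln(11.04) / 4 = 2.4015 / 4 = 0.6004 km⁻¹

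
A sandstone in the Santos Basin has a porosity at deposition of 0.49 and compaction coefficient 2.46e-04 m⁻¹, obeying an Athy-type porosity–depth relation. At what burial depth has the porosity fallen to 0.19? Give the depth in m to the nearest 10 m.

Working in km (1 km = 1000 m; k in km⁻¹ = k in m⁻¹ × 1000):
Invert Athy's law: d = ln(φ₀/φ) / k
d = ln(0.49/0.19) / 0.246 = ln(2.579) / 0.246 = 0.9474 / 0.246 = 3.851 km

3850 m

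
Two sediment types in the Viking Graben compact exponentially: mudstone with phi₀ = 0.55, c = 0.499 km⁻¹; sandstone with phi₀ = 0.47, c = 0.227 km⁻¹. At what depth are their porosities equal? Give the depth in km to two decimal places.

0.58 km

Set phi₀ₐ e^(−cₐZ) = phi₀ᵦ e^(−cᵦZ) ⇒ ln(phi₀ₐ/phi₀ᵦ) = (cₐ − cᵦ)·Z
Z = ln(0.55/0.47) / (0.499 − 0.227) = 0.1572 / 0.272 = 0.578 km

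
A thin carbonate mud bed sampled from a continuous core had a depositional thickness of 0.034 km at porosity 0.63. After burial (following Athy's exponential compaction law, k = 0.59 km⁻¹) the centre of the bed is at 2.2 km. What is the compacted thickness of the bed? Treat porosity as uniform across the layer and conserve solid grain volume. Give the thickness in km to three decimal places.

0.015 km

Porosity at 2.2 km: n = 0.63·exp(−0.59×2.2) = 0.1720
Solid-volume conservation: h(1−n) = h₀(1−n₀) ⇒ h = h₀·(1−n₀)/(1−n)
h = 0.034 × (1 − 0.63)/(1 − 0.1720) = 0.034 × 0.4469 = 0.0152 km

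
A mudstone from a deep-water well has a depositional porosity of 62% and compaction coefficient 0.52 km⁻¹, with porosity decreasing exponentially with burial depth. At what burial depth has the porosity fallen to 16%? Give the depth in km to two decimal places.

Invert Athy's law: d = ln(φ₀/φ) / β
d = ln(0.62/0.16) / 0.52 = ln(3.875) / 0.52 = 1.3545 / 0.52 = 2.605 km

2.60 km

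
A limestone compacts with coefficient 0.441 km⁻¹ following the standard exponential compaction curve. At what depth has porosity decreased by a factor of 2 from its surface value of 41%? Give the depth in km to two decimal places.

n/n₀ = 1/2 ⇒ exp(−k·z) = 1/2 ⇒ z = ln(2) / k
z = 0.6931 / 0.441 = 1.572 km

1.57 km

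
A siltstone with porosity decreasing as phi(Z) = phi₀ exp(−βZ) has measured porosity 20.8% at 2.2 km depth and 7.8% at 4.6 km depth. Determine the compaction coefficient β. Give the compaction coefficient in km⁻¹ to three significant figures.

0.409 km⁻¹

Athy: phi(Z) = phi₀ e^(−βZ) ⇒ phi₁/phi₂ = e^{β(Z₂−Z₁)} ⇒ β = ln(phi₁/phi₂)/(Z₂−Z₁)
β = ln(0.208/0.078) / (4.6 − 2.2) = ln(2.667) / 2.4 = 0.9808 / 2.4 = 0.4087 km⁻¹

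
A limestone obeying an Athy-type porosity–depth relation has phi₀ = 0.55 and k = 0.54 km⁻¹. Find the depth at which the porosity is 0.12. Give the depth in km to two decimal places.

Invert Athy's law: z = ln(phi₀/phi) / k
z = ln(0.55/0.12) / 0.54 = ln(4.583) / 0.54 = 1.5224 / 0.54 = 2.819 km

2.82 km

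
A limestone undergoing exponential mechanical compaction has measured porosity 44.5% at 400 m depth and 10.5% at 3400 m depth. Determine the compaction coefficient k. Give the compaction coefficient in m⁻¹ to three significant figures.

Working in km (1 km = 1000 m; k in km⁻¹ = k in m⁻¹ × 1000):
Athy: phi(z) = phi₀ e^(−kz) ⇒ phi₁/phi₂ = e^{k(z₂−z₁)} ⇒ k = ln(phi₁/phi₂)/(z₂−z₁)
k = ln(0.445/0.105) / (3.4 − 0.4) = ln(4.238) / 3 = 1.4441 / 3 = 0.4814 km⁻¹

0.000481 m⁻¹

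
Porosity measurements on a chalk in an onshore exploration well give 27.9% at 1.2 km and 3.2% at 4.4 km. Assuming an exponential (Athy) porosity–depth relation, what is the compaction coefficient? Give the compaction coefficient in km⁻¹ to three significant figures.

Athy: n(z) = n₀ e^(−βz) ⇒ n₁/n₂ = e^{β(z₂−z₁)} ⇒ β = ln(n₁/n₂)/(z₂−z₁)
β = ln(0.279/0.032) / (4.4 − 1.2) = ln(8.719) / 3.2 = 2.1655 / 3.2 = 0.6767 km⁻¹

0.677 km⁻¹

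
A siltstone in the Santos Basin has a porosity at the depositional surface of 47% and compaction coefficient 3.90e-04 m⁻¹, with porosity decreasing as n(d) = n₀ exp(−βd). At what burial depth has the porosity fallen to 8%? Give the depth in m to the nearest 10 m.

Working in km (1 km = 1000 m; β in km⁻¹ = β in m⁻¹ × 1000):
Invert Athy's law: d = ln(n₀/n) / β
d = ln(0.47/0.08) / 0.39 = ln(5.875) / 0.39 = 1.7707 / 0.39 = 4.540 km

4540 m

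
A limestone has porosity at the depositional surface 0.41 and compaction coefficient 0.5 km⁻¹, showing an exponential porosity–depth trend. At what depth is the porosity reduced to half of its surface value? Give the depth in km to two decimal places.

1.39 km

φ/φ₀ = 1/2 ⇒ exp(−c·Z) = 1/2 ⇒ Z = ln(2) / c
Z = 0.6931 / 0.5 = 1.386 km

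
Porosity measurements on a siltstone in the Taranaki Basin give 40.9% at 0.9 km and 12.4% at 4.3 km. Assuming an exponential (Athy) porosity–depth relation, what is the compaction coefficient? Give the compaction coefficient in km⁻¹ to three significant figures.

0.351 km⁻¹

Athy: n(z) = n₀ e^(−kz) ⇒ n₁/n₂ = e^{k(z₂−z₁)} ⇒ k = ln(n₁/n₂)/(z₂−z₁)
k = ln(0.409/0.124) / (4.3 − 0.9) = ln(3.298) / 3.4 = 1.1934 / 3.4 = 0.351 km⁻¹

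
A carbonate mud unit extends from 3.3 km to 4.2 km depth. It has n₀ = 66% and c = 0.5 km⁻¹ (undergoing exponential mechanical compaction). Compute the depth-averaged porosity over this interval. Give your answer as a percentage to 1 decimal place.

⟨n⟩ = (1/(z₂−z₁)) ∫ n₀ e^(−cz) dz = n₀·(e^(−c·z₁) − e^(−c·z₂)) / (c·(z₂−z₁))
e^(−0.5×3.3) = 0.1920; e^(−0.5×4.2) = 0.1225
⟨n⟩ = 0.66 × (0.1920 − 0.1225) / (0.5 × 0.9) = 0.66 × 0.1547 = 0.1021

10.2%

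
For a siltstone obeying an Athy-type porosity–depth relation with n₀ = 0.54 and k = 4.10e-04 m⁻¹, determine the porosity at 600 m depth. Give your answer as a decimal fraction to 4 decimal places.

Working in km (1 km = 1000 m; k in km⁻¹ = k in m⁻¹ × 1000):
n = n₀·exp(−k·Z) = 0.54 × exp(−0.41 × 0.6) = 0.54 × exp(−0.246)
  = 0.54 × 0.7819 = 0.4222

0.4222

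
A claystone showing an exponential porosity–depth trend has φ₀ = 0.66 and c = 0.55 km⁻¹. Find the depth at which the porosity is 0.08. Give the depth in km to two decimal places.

3.84 km

Invert Athy's law: Z = ln(φ₀/φ) / c
Z = ln(0.66/0.08) / 0.55 = ln(8.25) / 0.55 = 2.1102 / 0.55 = 3.837 km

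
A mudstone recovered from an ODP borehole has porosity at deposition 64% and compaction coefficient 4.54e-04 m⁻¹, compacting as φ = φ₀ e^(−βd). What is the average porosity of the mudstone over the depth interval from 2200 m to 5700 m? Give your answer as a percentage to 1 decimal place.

11.8%

Working in km (1 km = 1000 m; β in km⁻¹ = β in m⁻¹ × 1000):
⟨φ⟩ = (1/(d₂−d₁)) ∫ φ₀ e^(−βd) dd = φ₀·(e^(−β·d₁) − e^(−β·d₂)) / (β·(d₂−d₁))
e^(−0.454×2.2) = 0.3683; e^(−0.454×5.7) = 0.0752
⟨φ⟩ = 0.64 × (0.3683 − 0.0752) / (0.454 × 3.5) = 0.64 × 0.1845 = 0.1181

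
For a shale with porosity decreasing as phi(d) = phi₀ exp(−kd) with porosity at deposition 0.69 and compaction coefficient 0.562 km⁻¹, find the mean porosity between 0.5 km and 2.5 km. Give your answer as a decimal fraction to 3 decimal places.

0.313

⟨phi⟩ = (1/(d₂−d₁)) ∫ phi₀ e^(−kd) dd = phi₀·(e^(−k·d₁) − e^(−k·d₂)) / (k·(d₂−d₁))
e^(−0.562×0.5) = 0.7550; e^(−0.562×2.5) = 0.2454
⟨phi⟩ = 0.69 × (0.7550 − 0.2454) / (0.562 × 2) = 0.69 × 0.4534 = 0.3129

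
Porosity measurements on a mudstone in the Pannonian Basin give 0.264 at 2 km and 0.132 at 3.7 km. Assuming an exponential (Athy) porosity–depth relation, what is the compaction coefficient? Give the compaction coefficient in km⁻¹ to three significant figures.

0.408 km⁻¹

Athy: n(z) = n₀ e^(−kz) ⇒ n₁/n₂ = e^{k(z₂−z₁)} ⇒ k = ln(n₁/n₂)/(z₂−z₁)
k = ln(0.264/0.132) / (3.7 − 2) = ln(2) / 1.7 = 0.6931 / 1.7 = 0.4077 km⁻¹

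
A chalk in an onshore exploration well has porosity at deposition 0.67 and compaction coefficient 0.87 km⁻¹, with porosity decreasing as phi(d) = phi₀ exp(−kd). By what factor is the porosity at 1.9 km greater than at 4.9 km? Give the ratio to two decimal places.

13.60

phi(d₁)/phi(d₂) = e^(−k·d₁)/e^(−k·d₂) = e^{k(d₂−d₁)}
= exp(0.87 × 3) = exp(2.61) = 13.5991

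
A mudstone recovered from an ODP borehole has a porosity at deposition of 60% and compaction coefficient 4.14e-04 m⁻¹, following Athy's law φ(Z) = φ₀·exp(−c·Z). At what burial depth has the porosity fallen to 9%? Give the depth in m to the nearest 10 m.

4580 m

Working in km (1 km = 1000 m; c in km⁻¹ = c in m⁻¹ × 1000):
Invert Athy's law: Z = ln(φ₀/φ) / c
Z = ln(0.6/0.09) / 0.414 = ln(6.667) / 0.414 = 1.8971 / 0.414 = 4.582 km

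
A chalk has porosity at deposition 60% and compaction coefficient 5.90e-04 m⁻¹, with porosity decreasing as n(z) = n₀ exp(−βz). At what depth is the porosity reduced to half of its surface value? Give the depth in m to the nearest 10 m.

1170 m

Working in km (1 km = 1000 m; β in km⁻¹ = β in m⁻¹ × 1000):
n/n₀ = 1/2 ⇒ exp(−β·z) = 1/2 ⇒ z = ln(2) / β
z = 0.6931 / 0.59 = 1.175 km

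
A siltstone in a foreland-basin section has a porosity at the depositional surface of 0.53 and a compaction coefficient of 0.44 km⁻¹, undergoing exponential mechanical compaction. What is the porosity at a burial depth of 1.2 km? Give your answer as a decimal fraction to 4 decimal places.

0.3126

φ = φ₀·exp(−k·d) = 0.53 × exp(−0.44 × 1.2) = 0.53 × exp(−0.528)
  = 0.53 × 0.5898 = 0.3126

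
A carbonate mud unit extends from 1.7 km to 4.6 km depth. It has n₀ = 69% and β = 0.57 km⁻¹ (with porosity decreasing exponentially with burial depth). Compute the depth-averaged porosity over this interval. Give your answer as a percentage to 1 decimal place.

12.8%

⟨n⟩ = (1/(d₂−d₁)) ∫ n₀ e^(−βd) dd = n₀·(e^(−β·d₁) − e^(−β·d₂)) / (β·(d₂−d₁))
e^(−0.57×1.7) = 0.3795; e^(−0.57×4.6) = 0.0727
⟨n⟩ = 0.69 × (0.3795 − 0.0727) / (0.57 × 2.9) = 0.69 × 0.1856 = 0.1281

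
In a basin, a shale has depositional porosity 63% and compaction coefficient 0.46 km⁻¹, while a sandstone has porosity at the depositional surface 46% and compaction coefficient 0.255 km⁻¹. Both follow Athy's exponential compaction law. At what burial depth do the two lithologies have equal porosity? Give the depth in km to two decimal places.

Set n₀ₐ e^(−βₐz) = n₀ᵦ e^(−βᵦz) ⇒ ln(n₀ₐ/n₀ᵦ) = (βₐ − βᵦ)·z
z = ln(0.63/0.46) / (0.46 − 0.255) = 0.3145 / 0.205 = 1.534 km

1.53 km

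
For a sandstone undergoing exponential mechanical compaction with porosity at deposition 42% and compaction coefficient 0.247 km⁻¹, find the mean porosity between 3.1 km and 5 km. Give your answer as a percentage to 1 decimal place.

15.6%

⟨phi⟩ = (1/(d₂−d₁)) ∫ phi₀ e^(−cd) dd = phi₀·(e^(−c·d₁) − e^(−c·d₂)) / (c·(d₂−d₁))
e^(−0.247×3.1) = 0.4650; e^(−0.247×5) = 0.2908
⟨phi⟩ = 0.42 × (0.4650 − 0.2908) / (0.247 × 1.9) = 0.42 × 0.3711 = 0.1559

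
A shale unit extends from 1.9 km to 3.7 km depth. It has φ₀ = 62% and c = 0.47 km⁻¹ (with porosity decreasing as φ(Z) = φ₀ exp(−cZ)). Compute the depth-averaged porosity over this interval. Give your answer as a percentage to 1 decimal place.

⟨φ⟩ = (1/(Z₂−Z₁)) ∫ φ₀ e^(−cZ) dZ = φ₀·(e^(−c·Z₁) − e^(−c·Z₂)) / (c·(Z₂−Z₁))
e^(−0.47×1.9) = 0.4094; e^(−0.47×3.7) = 0.1757
⟨φ⟩ = 0.62 × (0.4094 − 0.1757) / (0.47 × 1.8) = 0.62 × 0.2763 = 0.1713

17.1%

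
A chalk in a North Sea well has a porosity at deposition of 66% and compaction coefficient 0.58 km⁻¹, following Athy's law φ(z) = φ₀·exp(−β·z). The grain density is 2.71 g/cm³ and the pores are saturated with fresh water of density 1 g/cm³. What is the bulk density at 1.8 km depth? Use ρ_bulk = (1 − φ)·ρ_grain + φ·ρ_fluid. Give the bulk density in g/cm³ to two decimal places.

2.31 g/cm³

Porosity at depth: φ = 0.66·exp(−0.58×1.8) = 0.66×0.3520 = 0.2323
Bulk density: ρ_b = (1−φ)ρ_g + φ·ρ_f = 0.7677×2.71 + 0.2323×1
       = 2.080 + 0.232 = 2.313 g/cm³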